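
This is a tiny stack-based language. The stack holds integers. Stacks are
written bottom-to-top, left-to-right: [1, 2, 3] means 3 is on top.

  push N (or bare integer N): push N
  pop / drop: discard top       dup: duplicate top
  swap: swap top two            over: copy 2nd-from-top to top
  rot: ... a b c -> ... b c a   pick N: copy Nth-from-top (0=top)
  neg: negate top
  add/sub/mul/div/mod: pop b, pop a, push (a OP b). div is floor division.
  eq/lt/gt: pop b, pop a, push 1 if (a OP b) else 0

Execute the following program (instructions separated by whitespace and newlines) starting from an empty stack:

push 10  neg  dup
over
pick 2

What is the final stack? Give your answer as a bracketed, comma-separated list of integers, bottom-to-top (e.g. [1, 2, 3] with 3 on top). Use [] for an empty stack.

After 'push 10': [10]
After 'neg': [-10]
After 'dup': [-10, -10]
After 'over': [-10, -10, -10]
After 'pick 2': [-10, -10, -10, -10]

Answer: [-10, -10, -10, -10]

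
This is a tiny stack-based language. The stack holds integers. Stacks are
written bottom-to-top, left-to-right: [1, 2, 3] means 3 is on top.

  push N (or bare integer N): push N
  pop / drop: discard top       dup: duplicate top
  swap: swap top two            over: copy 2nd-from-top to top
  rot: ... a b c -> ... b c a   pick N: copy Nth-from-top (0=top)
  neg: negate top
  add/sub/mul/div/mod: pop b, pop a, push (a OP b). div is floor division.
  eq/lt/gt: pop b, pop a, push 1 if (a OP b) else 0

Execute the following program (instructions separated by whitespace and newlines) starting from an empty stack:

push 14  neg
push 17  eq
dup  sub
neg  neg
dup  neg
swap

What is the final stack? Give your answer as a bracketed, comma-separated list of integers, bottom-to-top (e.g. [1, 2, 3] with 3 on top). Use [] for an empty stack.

Answer: [0, 0]

Derivation:
After 'push 14': [14]
After 'neg': [-14]
After 'push 17': [-14, 17]
After 'eq': [0]
After 'dup': [0, 0]
After 'sub': [0]
After 'neg': [0]
After 'neg': [0]
After 'dup': [0, 0]
After 'neg': [0, 0]
After 'swap': [0, 0]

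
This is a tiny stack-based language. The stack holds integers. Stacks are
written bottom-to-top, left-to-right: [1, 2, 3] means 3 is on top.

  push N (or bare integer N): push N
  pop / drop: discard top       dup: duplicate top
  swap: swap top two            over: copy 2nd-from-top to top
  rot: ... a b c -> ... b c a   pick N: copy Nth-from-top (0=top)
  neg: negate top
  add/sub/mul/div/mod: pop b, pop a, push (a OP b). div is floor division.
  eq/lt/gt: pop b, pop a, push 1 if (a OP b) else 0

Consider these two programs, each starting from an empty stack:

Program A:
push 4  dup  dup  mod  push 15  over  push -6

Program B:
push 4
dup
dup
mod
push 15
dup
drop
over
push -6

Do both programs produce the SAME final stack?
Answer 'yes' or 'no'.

Program A trace:
  After 'push 4': [4]
  After 'dup': [4, 4]
  After 'dup': [4, 4, 4]
  After 'mod': [4, 0]
  After 'push 15': [4, 0, 15]
  After 'over': [4, 0, 15, 0]
  After 'push -6': [4, 0, 15, 0, -6]
Program A final stack: [4, 0, 15, 0, -6]

Program B trace:
  After 'push 4': [4]
  After 'dup': [4, 4]
  After 'dup': [4, 4, 4]
  After 'mod': [4, 0]
  After 'push 15': [4, 0, 15]
  After 'dup': [4, 0, 15, 15]
  After 'drop': [4, 0, 15]
  After 'over': [4, 0, 15, 0]
  After 'push -6': [4, 0, 15, 0, -6]
Program B final stack: [4, 0, 15, 0, -6]
Same: yes

Answer: yes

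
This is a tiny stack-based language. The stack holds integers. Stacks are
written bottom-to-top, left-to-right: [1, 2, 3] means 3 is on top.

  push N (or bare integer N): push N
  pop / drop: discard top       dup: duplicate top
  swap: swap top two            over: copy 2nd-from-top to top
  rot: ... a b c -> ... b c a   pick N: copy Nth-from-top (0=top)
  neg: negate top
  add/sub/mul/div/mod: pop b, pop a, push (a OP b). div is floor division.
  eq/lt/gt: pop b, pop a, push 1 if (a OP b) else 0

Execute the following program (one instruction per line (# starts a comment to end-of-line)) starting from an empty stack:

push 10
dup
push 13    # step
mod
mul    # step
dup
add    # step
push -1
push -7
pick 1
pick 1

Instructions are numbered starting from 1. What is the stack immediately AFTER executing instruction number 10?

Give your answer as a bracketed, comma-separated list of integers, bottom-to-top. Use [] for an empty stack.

Answer: [200, -1, -7, -1]

Derivation:
Step 1 ('push 10'): [10]
Step 2 ('dup'): [10, 10]
Step 3 ('push 13'): [10, 10, 13]
Step 4 ('mod'): [10, 10]
Step 5 ('mul'): [100]
Step 6 ('dup'): [100, 100]
Step 7 ('add'): [200]
Step 8 ('push -1'): [200, -1]
Step 9 ('push -7'): [200, -1, -7]
Step 10 ('pick 1'): [200, -1, -7, -1]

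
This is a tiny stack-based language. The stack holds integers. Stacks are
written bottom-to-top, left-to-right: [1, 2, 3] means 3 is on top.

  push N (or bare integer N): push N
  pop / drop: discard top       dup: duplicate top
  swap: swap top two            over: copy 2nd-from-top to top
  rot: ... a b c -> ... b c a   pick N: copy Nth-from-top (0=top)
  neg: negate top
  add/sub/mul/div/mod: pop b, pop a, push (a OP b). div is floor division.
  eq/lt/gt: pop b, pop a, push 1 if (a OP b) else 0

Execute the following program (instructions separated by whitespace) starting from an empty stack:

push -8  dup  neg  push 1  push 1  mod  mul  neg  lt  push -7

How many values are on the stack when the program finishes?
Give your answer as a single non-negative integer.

Answer: 2

Derivation:
After 'push -8': stack = [-8] (depth 1)
After 'dup': stack = [-8, -8] (depth 2)
After 'neg': stack = [-8, 8] (depth 2)
After 'push 1': stack = [-8, 8, 1] (depth 3)
After 'push 1': stack = [-8, 8, 1, 1] (depth 4)
After 'mod': stack = [-8, 8, 0] (depth 3)
After 'mul': stack = [-8, 0] (depth 2)
After 'neg': stack = [-8, 0] (depth 2)
After 'lt': stack = [1] (depth 1)
After 'push -7': stack = [1, -7] (depth 2)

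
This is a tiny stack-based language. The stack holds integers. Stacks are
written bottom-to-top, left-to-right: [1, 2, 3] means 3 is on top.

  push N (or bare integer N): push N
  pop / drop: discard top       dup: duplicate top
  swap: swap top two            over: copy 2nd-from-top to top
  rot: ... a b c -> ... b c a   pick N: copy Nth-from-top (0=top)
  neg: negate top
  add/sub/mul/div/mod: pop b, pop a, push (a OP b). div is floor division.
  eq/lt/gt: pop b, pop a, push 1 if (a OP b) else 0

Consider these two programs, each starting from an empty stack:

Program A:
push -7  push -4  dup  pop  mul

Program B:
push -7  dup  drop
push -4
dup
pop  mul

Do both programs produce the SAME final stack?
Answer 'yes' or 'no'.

Answer: yes

Derivation:
Program A trace:
  After 'push -7': [-7]
  After 'push -4': [-7, -4]
  After 'dup': [-7, -4, -4]
  After 'pop': [-7, -4]
  After 'mul': [28]
Program A final stack: [28]

Program B trace:
  After 'push -7': [-7]
  After 'dup': [-7, -7]
  After 'drop': [-7]
  After 'push -4': [-7, -4]
  After 'dup': [-7, -4, -4]
  After 'pop': [-7, -4]
  After 'mul': [28]
Program B final stack: [28]
Same: yes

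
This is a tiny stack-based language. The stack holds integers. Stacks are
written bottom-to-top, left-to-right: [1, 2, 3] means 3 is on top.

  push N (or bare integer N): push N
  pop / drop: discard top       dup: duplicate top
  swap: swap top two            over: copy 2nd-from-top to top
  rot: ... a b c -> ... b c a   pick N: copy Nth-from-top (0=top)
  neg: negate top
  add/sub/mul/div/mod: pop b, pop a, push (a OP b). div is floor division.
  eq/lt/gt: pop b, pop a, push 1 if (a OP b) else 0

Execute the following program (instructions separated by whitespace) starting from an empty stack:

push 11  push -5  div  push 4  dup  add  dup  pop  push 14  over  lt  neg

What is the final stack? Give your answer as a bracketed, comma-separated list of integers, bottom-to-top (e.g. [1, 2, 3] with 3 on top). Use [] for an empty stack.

Answer: [-3, 8, 0]

Derivation:
After 'push 11': [11]
After 'push -5': [11, -5]
After 'div': [-3]
After 'push 4': [-3, 4]
After 'dup': [-3, 4, 4]
After 'add': [-3, 8]
After 'dup': [-3, 8, 8]
After 'pop': [-3, 8]
After 'push 14': [-3, 8, 14]
After 'over': [-3, 8, 14, 8]
After 'lt': [-3, 8, 0]
After 'neg': [-3, 8, 0]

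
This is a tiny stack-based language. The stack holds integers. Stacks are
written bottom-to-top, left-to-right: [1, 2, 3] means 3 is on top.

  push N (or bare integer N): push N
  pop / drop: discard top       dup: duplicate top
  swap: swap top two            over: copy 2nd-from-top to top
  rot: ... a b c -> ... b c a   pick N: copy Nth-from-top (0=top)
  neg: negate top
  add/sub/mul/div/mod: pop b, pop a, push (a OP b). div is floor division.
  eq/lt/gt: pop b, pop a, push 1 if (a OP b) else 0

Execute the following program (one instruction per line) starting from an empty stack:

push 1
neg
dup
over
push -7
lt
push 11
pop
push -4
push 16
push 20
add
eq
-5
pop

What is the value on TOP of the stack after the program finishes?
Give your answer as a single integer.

Answer: 0

Derivation:
After 'push 1': [1]
After 'neg': [-1]
After 'dup': [-1, -1]
After 'over': [-1, -1, -1]
After 'push -7': [-1, -1, -1, -7]
After 'lt': [-1, -1, 0]
After 'push 11': [-1, -1, 0, 11]
After 'pop': [-1, -1, 0]
After 'push -4': [-1, -1, 0, -4]
After 'push 16': [-1, -1, 0, -4, 16]
After 'push 20': [-1, -1, 0, -4, 16, 20]
After 'add': [-1, -1, 0, -4, 36]
After 'eq': [-1, -1, 0, 0]
After 'push -5': [-1, -1, 0, 0, -5]
After 'pop': [-1, -1, 0, 0]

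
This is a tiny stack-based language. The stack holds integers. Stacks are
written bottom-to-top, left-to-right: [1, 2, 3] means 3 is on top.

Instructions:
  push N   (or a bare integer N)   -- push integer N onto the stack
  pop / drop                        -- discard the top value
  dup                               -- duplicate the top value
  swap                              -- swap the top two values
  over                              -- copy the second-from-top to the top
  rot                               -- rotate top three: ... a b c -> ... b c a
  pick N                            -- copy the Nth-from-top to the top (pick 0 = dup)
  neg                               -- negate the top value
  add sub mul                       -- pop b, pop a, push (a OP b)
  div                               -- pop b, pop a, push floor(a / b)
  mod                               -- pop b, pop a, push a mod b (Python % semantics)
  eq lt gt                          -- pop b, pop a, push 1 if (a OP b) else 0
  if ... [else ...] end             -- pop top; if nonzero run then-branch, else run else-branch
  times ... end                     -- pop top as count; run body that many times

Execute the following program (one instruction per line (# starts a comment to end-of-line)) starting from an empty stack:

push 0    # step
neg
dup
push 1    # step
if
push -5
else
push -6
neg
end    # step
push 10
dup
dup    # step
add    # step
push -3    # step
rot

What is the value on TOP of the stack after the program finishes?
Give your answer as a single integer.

Answer: 10

Derivation:
After 'push 0': [0]
After 'neg': [0]
After 'dup': [0, 0]
After 'push 1': [0, 0, 1]
After 'if': [0, 0]
After 'push -5': [0, 0, -5]
After 'push 10': [0, 0, -5, 10]
After 'dup': [0, 0, -5, 10, 10]
After 'dup': [0, 0, -5, 10, 10, 10]
After 'add': [0, 0, -5, 10, 20]
After 'push -3': [0, 0, -5, 10, 20, -3]
After 'rot': [0, 0, -5, 20, -3, 10]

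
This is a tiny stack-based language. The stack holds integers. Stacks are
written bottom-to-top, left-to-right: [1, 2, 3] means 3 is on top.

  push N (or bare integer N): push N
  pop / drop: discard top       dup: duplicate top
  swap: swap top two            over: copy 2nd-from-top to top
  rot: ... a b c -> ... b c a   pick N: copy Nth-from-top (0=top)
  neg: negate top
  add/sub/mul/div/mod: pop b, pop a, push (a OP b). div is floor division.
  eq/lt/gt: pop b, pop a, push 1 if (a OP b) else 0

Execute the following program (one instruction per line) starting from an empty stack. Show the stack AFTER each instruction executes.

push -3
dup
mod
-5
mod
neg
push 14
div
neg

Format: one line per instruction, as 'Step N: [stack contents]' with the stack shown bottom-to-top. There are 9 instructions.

Step 1: [-3]
Step 2: [-3, -3]
Step 3: [0]
Step 4: [0, -5]
Step 5: [0]
Step 6: [0]
Step 7: [0, 14]
Step 8: [0]
Step 9: [0]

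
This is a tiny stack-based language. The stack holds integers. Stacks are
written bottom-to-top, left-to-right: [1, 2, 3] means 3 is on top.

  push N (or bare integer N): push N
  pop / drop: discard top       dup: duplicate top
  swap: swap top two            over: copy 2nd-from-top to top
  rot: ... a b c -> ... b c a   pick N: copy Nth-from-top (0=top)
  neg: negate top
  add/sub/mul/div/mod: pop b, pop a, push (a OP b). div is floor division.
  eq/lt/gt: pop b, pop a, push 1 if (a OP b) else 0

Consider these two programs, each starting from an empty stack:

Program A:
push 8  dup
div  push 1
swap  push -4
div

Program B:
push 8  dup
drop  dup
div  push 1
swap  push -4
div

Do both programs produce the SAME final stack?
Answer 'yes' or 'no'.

Answer: yes

Derivation:
Program A trace:
  After 'push 8': [8]
  After 'dup': [8, 8]
  After 'div': [1]
  After 'push 1': [1, 1]
  After 'swap': [1, 1]
  After 'push -4': [1, 1, -4]
  After 'div': [1, -1]
Program A final stack: [1, -1]

Program B trace:
  After 'push 8': [8]
  After 'dup': [8, 8]
  After 'drop': [8]
  After 'dup': [8, 8]
  After 'div': [1]
  After 'push 1': [1, 1]
  After 'swap': [1, 1]
  After 'push -4': [1, 1, -4]
  After 'div': [1, -1]
Program B final stack: [1, -1]
Same: yes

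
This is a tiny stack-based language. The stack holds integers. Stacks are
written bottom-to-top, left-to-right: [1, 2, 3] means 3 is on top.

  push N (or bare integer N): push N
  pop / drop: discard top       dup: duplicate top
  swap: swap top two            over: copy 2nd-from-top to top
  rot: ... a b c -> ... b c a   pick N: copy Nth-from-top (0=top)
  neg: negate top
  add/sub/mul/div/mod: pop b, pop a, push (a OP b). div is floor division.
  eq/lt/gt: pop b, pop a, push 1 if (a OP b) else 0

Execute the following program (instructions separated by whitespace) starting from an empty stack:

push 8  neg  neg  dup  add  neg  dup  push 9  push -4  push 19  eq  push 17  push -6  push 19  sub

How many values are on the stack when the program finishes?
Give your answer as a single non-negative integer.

Answer: 6

Derivation:
After 'push 8': stack = [8] (depth 1)
After 'neg': stack = [-8] (depth 1)
After 'neg': stack = [8] (depth 1)
After 'dup': stack = [8, 8] (depth 2)
After 'add': stack = [16] (depth 1)
After 'neg': stack = [-16] (depth 1)
After 'dup': stack = [-16, -16] (depth 2)
After 'push 9': stack = [-16, -16, 9] (depth 3)
After 'push -4': stack = [-16, -16, 9, -4] (depth 4)
After 'push 19': stack = [-16, -16, 9, -4, 19] (depth 5)
After 'eq': stack = [-16, -16, 9, 0] (depth 4)
After 'push 17': stack = [-16, -16, 9, 0, 17] (depth 5)
After 'push -6': stack = [-16, -16, 9, 0, 17, -6] (depth 6)
After 'push 19': stack = [-16, -16, 9, 0, 17, -6, 19] (depth 7)
After 'sub': stack = [-16, -16, 9, 0, 17, -25] (depth 6)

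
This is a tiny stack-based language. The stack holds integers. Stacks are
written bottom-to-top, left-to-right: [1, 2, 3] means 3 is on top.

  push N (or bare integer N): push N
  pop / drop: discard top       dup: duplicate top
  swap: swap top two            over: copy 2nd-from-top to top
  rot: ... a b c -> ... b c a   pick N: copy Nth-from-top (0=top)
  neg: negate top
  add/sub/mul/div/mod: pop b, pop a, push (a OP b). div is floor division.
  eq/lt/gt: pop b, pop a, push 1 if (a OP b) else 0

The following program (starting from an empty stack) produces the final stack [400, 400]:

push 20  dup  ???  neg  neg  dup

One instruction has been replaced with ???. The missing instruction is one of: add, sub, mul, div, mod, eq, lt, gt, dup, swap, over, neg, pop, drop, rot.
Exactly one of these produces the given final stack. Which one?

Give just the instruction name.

Stack before ???: [20, 20]
Stack after ???:  [400]
The instruction that transforms [20, 20] -> [400] is: mul

Answer: mul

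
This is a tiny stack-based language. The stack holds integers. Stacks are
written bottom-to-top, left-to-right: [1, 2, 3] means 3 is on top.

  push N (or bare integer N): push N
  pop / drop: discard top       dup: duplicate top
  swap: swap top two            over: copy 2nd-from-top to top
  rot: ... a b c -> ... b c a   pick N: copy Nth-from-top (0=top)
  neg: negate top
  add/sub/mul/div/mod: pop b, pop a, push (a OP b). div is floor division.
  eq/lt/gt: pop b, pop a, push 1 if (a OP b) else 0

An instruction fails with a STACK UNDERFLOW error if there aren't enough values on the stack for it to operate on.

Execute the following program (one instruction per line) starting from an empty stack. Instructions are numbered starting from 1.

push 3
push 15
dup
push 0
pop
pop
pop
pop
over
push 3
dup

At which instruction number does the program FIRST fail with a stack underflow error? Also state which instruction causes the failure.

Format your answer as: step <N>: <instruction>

Step 1 ('push 3'): stack = [3], depth = 1
Step 2 ('push 15'): stack = [3, 15], depth = 2
Step 3 ('dup'): stack = [3, 15, 15], depth = 3
Step 4 ('push 0'): stack = [3, 15, 15, 0], depth = 4
Step 5 ('pop'): stack = [3, 15, 15], depth = 3
Step 6 ('pop'): stack = [3, 15], depth = 2
Step 7 ('pop'): stack = [3], depth = 1
Step 8 ('pop'): stack = [], depth = 0
Step 9 ('over'): needs 2 value(s) but depth is 0 — STACK UNDERFLOW

Answer: step 9: over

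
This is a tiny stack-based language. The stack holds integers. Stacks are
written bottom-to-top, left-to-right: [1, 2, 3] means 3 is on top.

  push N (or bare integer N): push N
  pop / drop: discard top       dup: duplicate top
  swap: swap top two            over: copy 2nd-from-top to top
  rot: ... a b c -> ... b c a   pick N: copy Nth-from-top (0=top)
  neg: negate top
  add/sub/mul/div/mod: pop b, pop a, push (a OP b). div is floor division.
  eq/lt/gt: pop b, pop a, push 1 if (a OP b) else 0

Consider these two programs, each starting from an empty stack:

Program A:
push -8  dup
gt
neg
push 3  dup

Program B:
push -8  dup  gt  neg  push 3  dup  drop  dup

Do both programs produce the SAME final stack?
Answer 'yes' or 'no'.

Answer: yes

Derivation:
Program A trace:
  After 'push -8': [-8]
  After 'dup': [-8, -8]
  After 'gt': [0]
  After 'neg': [0]
  After 'push 3': [0, 3]
  After 'dup': [0, 3, 3]
Program A final stack: [0, 3, 3]

Program B trace:
  After 'push -8': [-8]
  After 'dup': [-8, -8]
  After 'gt': [0]
  After 'neg': [0]
  After 'push 3': [0, 3]
  After 'dup': [0, 3, 3]
  After 'drop': [0, 3]
  After 'dup': [0, 3, 3]
Program B final stack: [0, 3, 3]
Same: yes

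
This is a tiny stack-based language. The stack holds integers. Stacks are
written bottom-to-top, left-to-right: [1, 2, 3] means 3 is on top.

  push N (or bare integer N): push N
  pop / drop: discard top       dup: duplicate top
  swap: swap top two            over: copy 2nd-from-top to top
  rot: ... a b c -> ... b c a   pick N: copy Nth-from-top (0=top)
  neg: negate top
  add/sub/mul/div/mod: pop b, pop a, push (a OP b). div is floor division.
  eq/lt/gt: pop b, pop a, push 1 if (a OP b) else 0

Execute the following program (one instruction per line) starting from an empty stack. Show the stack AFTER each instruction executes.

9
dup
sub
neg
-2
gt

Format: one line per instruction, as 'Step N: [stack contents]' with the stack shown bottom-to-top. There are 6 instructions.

Step 1: [9]
Step 2: [9, 9]
Step 3: [0]
Step 4: [0]
Step 5: [0, -2]
Step 6: [1]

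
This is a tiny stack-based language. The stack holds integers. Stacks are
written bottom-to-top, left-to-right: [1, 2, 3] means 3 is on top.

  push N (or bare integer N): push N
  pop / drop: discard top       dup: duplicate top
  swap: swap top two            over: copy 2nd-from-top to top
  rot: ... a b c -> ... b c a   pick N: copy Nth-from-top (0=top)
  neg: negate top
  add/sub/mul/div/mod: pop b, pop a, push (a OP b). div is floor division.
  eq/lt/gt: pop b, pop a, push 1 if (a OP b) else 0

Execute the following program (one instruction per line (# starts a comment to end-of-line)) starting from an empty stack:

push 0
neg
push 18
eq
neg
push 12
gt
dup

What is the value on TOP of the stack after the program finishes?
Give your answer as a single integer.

Answer: 0

Derivation:
After 'push 0': [0]
After 'neg': [0]
After 'push 18': [0, 18]
After 'eq': [0]
After 'neg': [0]
After 'push 12': [0, 12]
After 'gt': [0]
After 'dup': [0, 0]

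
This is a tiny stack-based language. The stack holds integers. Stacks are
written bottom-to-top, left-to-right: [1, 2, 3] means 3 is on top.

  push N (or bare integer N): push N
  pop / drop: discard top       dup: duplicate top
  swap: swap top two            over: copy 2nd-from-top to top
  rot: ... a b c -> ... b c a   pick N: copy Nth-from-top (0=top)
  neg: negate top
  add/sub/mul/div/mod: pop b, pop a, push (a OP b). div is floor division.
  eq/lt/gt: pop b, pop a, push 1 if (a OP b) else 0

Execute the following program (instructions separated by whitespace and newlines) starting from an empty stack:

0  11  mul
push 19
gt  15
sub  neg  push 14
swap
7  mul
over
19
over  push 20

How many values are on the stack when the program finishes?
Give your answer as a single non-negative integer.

After 'push 0': stack = [0] (depth 1)
After 'push 11': stack = [0, 11] (depth 2)
After 'mul': stack = [0] (depth 1)
After 'push 19': stack = [0, 19] (depth 2)
After 'gt': stack = [0] (depth 1)
After 'push 15': stack = [0, 15] (depth 2)
After 'sub': stack = [-15] (depth 1)
After 'neg': stack = [15] (depth 1)
After 'push 14': stack = [15, 14] (depth 2)
After 'swap': stack = [14, 15] (depth 2)
After 'push 7': stack = [14, 15, 7] (depth 3)
After 'mul': stack = [14, 105] (depth 2)
After 'over': stack = [14, 105, 14] (depth 3)
After 'push 19': stack = [14, 105, 14, 19] (depth 4)
After 'over': stack = [14, 105, 14, 19, 14] (depth 5)
After 'push 20': stack = [14, 105, 14, 19, 14, 20] (depth 6)

Answer: 6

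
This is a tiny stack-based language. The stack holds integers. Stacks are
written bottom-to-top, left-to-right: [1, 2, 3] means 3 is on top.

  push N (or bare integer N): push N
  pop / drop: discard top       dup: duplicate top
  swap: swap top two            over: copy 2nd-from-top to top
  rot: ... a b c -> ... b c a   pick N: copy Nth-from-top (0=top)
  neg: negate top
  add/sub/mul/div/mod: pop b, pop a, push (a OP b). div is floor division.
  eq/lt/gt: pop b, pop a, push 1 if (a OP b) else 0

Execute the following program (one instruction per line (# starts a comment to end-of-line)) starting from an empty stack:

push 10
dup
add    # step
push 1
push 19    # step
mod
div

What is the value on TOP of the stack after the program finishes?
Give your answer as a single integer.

After 'push 10': [10]
After 'dup': [10, 10]
After 'add': [20]
After 'push 1': [20, 1]
After 'push 19': [20, 1, 19]
After 'mod': [20, 1]
After 'div': [20]

Answer: 20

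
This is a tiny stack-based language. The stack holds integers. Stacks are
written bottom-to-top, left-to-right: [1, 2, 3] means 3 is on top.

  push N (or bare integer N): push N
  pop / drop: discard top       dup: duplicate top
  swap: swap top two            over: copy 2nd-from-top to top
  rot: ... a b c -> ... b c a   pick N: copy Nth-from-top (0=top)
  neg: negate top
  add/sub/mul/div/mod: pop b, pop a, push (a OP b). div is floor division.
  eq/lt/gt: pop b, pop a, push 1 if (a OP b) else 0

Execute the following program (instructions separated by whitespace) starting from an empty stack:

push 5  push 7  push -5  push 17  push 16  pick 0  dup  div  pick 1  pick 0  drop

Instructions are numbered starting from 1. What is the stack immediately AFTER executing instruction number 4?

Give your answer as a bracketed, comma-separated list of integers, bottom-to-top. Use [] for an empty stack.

Step 1 ('push 5'): [5]
Step 2 ('push 7'): [5, 7]
Step 3 ('push -5'): [5, 7, -5]
Step 4 ('push 17'): [5, 7, -5, 17]

Answer: [5, 7, -5, 17]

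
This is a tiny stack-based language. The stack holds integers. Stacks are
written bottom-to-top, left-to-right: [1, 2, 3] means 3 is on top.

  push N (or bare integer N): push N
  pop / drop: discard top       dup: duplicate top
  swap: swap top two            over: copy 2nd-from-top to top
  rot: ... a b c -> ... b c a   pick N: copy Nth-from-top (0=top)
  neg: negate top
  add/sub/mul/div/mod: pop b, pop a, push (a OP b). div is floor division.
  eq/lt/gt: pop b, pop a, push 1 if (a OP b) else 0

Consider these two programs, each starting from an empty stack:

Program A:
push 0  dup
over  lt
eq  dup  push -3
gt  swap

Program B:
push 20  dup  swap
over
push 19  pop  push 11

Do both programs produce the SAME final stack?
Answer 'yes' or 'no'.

Answer: no

Derivation:
Program A trace:
  After 'push 0': [0]
  After 'dup': [0, 0]
  After 'over': [0, 0, 0]
  After 'lt': [0, 0]
  After 'eq': [1]
  After 'dup': [1, 1]
  After 'push -3': [1, 1, -3]
  After 'gt': [1, 1]
  After 'swap': [1, 1]
Program A final stack: [1, 1]

Program B trace:
  After 'push 20': [20]
  After 'dup': [20, 20]
  After 'swap': [20, 20]
  After 'over': [20, 20, 20]
  After 'push 19': [20, 20, 20, 19]
  After 'pop': [20, 20, 20]
  After 'push 11': [20, 20, 20, 11]
Program B final stack: [20, 20, 20, 11]
Same: no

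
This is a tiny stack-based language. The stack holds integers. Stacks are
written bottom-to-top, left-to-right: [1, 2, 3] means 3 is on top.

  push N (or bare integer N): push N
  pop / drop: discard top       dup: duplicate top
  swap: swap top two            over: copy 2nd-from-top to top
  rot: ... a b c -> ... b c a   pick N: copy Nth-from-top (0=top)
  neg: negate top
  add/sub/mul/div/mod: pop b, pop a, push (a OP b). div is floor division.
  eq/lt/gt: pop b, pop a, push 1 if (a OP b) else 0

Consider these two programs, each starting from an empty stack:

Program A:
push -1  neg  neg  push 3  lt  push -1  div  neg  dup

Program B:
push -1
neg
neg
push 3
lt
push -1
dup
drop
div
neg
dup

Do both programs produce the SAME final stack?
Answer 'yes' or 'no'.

Program A trace:
  After 'push -1': [-1]
  After 'neg': [1]
  After 'neg': [-1]
  After 'push 3': [-1, 3]
  After 'lt': [1]
  After 'push -1': [1, -1]
  After 'div': [-1]
  After 'neg': [1]
  After 'dup': [1, 1]
Program A final stack: [1, 1]

Program B trace:
  After 'push -1': [-1]
  After 'neg': [1]
  After 'neg': [-1]
  After 'push 3': [-1, 3]
  After 'lt': [1]
  After 'push -1': [1, -1]
  After 'dup': [1, -1, -1]
  After 'drop': [1, -1]
  After 'div': [-1]
  After 'neg': [1]
  After 'dup': [1, 1]
Program B final stack: [1, 1]
Same: yes

Answer: yes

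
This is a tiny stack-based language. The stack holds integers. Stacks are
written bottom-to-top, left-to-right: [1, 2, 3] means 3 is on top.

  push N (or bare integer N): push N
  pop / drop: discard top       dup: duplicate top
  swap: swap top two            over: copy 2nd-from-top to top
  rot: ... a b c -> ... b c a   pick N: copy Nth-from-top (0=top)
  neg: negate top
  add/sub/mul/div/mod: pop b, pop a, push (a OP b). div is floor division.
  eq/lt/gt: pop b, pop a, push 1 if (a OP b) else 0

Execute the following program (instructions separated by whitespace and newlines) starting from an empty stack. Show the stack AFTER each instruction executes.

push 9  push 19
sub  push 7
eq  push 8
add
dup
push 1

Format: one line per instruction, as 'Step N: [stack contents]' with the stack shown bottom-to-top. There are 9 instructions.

Step 1: [9]
Step 2: [9, 19]
Step 3: [-10]
Step 4: [-10, 7]
Step 5: [0]
Step 6: [0, 8]
Step 7: [8]
Step 8: [8, 8]
Step 9: [8, 8, 1]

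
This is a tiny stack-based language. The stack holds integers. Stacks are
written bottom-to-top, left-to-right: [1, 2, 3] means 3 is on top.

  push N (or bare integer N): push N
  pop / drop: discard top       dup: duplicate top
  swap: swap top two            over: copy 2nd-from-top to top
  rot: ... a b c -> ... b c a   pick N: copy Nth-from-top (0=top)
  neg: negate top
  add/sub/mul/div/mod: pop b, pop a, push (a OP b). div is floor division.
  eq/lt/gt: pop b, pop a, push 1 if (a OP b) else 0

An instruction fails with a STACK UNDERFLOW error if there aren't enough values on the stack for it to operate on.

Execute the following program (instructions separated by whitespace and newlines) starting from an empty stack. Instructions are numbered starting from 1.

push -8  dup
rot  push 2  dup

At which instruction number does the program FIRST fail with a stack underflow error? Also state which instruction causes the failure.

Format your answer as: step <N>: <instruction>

Answer: step 3: rot

Derivation:
Step 1 ('push -8'): stack = [-8], depth = 1
Step 2 ('dup'): stack = [-8, -8], depth = 2
Step 3 ('rot'): needs 3 value(s) but depth is 2 — STACK UNDERFLOW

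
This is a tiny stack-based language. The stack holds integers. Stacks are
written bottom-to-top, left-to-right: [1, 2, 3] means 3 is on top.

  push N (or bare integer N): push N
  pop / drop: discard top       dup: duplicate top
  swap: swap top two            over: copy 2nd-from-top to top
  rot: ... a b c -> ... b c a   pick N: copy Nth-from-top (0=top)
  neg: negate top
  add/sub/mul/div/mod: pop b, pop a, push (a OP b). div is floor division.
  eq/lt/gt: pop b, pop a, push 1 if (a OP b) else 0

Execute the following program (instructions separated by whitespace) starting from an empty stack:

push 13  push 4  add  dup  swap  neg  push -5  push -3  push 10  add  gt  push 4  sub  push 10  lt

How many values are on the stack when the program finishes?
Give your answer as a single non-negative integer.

Answer: 3

Derivation:
After 'push 13': stack = [13] (depth 1)
After 'push 4': stack = [13, 4] (depth 2)
After 'add': stack = [17] (depth 1)
After 'dup': stack = [17, 17] (depth 2)
After 'swap': stack = [17, 17] (depth 2)
After 'neg': stack = [17, -17] (depth 2)
After 'push -5': stack = [17, -17, -5] (depth 3)
After 'push -3': stack = [17, -17, -5, -3] (depth 4)
After 'push 10': stack = [17, -17, -5, -3, 10] (depth 5)
After 'add': stack = [17, -17, -5, 7] (depth 4)
After 'gt': stack = [17, -17, 0] (depth 3)
After 'push 4': stack = [17, -17, 0, 4] (depth 4)
After 'sub': stack = [17, -17, -4] (depth 3)
After 'push 10': stack = [17, -17, -4, 10] (depth 4)
After 'lt': stack = [17, -17, 1] (depth 3)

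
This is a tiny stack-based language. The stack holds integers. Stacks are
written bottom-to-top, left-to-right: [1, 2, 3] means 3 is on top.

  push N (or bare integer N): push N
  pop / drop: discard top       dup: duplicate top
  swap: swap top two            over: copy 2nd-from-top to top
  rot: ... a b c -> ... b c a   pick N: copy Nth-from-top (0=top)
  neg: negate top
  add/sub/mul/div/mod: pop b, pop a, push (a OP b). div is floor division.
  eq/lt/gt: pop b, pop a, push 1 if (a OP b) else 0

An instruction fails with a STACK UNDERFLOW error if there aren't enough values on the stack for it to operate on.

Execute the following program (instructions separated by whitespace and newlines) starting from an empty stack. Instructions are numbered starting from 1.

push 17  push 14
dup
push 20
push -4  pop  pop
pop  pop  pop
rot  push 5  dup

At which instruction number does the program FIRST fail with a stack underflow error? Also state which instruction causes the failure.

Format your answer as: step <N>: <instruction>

Answer: step 11: rot

Derivation:
Step 1 ('push 17'): stack = [17], depth = 1
Step 2 ('push 14'): stack = [17, 14], depth = 2
Step 3 ('dup'): stack = [17, 14, 14], depth = 3
Step 4 ('push 20'): stack = [17, 14, 14, 20], depth = 4
Step 5 ('push -4'): stack = [17, 14, 14, 20, -4], depth = 5
Step 6 ('pop'): stack = [17, 14, 14, 20], depth = 4
Step 7 ('pop'): stack = [17, 14, 14], depth = 3
Step 8 ('pop'): stack = [17, 14], depth = 2
Step 9 ('pop'): stack = [17], depth = 1
Step 10 ('pop'): stack = [], depth = 0
Step 11 ('rot'): needs 3 value(s) but depth is 0 — STACK UNDERFLOW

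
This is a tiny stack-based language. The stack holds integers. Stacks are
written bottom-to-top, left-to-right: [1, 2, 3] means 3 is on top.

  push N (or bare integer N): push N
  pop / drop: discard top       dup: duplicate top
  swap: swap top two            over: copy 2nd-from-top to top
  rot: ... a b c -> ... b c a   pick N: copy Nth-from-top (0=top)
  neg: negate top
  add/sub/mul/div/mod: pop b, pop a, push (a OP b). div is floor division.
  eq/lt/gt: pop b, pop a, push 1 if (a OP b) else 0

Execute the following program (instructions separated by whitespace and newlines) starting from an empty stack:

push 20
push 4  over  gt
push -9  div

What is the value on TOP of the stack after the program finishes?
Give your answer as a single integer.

Answer: 0

Derivation:
After 'push 20': [20]
After 'push 4': [20, 4]
After 'over': [20, 4, 20]
After 'gt': [20, 0]
After 'push -9': [20, 0, -9]
After 'div': [20, 0]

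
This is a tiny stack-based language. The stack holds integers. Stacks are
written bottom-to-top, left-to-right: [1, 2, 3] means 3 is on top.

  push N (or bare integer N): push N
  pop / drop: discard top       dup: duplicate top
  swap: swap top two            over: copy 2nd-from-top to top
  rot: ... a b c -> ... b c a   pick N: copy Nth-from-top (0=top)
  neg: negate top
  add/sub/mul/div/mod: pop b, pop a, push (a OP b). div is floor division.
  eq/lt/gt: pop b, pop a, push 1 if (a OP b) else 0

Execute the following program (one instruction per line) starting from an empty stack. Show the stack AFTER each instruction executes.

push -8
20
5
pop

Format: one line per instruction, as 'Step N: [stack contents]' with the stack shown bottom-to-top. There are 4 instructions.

Step 1: [-8]
Step 2: [-8, 20]
Step 3: [-8, 20, 5]
Step 4: [-8, 20]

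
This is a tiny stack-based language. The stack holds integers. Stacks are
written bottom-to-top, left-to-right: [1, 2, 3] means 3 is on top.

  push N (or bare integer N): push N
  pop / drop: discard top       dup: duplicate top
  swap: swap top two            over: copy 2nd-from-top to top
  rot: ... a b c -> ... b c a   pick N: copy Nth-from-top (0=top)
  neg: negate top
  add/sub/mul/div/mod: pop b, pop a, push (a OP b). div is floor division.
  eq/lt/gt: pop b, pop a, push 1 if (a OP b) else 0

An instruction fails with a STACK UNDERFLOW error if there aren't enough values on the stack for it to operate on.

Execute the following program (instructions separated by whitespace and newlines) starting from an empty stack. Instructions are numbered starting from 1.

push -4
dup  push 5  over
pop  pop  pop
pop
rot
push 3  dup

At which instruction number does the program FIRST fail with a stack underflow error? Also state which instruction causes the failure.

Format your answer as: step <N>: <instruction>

Answer: step 9: rot

Derivation:
Step 1 ('push -4'): stack = [-4], depth = 1
Step 2 ('dup'): stack = [-4, -4], depth = 2
Step 3 ('push 5'): stack = [-4, -4, 5], depth = 3
Step 4 ('over'): stack = [-4, -4, 5, -4], depth = 4
Step 5 ('pop'): stack = [-4, -4, 5], depth = 3
Step 6 ('pop'): stack = [-4, -4], depth = 2
Step 7 ('pop'): stack = [-4], depth = 1
Step 8 ('pop'): stack = [], depth = 0
Step 9 ('rot'): needs 3 value(s) but depth is 0 — STACK UNDERFLOW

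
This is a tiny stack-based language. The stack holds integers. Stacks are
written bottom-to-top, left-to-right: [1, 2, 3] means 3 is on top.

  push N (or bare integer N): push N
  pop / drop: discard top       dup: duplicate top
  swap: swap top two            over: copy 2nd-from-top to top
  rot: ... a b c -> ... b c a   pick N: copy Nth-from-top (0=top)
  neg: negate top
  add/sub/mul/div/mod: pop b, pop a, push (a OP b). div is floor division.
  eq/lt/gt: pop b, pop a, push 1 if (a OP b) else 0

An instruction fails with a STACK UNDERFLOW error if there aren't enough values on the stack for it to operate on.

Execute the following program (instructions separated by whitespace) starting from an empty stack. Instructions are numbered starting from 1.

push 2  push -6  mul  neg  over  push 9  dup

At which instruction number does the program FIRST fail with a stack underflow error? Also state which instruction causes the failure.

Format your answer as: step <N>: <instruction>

Step 1 ('push 2'): stack = [2], depth = 1
Step 2 ('push -6'): stack = [2, -6], depth = 2
Step 3 ('mul'): stack = [-12], depth = 1
Step 4 ('neg'): stack = [12], depth = 1
Step 5 ('over'): needs 2 value(s) but depth is 1 — STACK UNDERFLOW

Answer: step 5: over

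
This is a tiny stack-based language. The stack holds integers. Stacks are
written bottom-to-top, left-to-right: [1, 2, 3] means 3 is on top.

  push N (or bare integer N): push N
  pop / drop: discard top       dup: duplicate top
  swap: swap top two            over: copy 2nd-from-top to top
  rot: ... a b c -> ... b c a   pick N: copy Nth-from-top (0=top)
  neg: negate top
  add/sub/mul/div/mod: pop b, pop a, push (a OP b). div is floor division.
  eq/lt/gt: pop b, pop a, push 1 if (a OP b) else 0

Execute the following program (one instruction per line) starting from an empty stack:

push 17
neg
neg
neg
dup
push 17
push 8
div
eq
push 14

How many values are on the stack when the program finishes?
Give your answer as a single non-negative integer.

Answer: 3

Derivation:
After 'push 17': stack = [17] (depth 1)
After 'neg': stack = [-17] (depth 1)
After 'neg': stack = [17] (depth 1)
After 'neg': stack = [-17] (depth 1)
After 'dup': stack = [-17, -17] (depth 2)
After 'push 17': stack = [-17, -17, 17] (depth 3)
After 'push 8': stack = [-17, -17, 17, 8] (depth 4)
After 'div': stack = [-17, -17, 2] (depth 3)
After 'eq': stack = [-17, 0] (depth 2)
After 'push 14': stack = [-17, 0, 14] (depth 3)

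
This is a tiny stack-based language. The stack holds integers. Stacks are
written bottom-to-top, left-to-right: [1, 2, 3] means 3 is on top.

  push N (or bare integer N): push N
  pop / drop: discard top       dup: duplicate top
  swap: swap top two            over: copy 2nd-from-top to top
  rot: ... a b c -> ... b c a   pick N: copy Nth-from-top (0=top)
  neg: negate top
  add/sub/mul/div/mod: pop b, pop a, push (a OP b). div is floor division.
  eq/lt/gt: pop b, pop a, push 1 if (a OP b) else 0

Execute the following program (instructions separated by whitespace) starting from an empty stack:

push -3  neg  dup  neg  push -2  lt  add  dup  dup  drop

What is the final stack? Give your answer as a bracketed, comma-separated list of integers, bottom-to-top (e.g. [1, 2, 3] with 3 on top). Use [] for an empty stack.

Answer: [4, 4]

Derivation:
After 'push -3': [-3]
After 'neg': [3]
After 'dup': [3, 3]
After 'neg': [3, -3]
After 'push -2': [3, -3, -2]
After 'lt': [3, 1]
After 'add': [4]
After 'dup': [4, 4]
After 'dup': [4, 4, 4]
After 'drop': [4, 4]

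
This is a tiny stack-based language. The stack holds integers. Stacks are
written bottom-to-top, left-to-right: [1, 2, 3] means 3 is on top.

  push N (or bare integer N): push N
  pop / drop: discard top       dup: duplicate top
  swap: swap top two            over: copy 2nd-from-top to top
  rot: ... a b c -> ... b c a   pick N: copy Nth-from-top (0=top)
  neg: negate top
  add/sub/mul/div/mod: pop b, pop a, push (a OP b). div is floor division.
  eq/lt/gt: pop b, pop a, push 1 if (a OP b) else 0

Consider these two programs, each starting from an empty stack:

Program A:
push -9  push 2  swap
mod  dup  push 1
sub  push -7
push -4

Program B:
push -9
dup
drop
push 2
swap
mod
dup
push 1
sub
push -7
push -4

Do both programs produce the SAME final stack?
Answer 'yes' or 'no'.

Answer: yes

Derivation:
Program A trace:
  After 'push -9': [-9]
  After 'push 2': [-9, 2]
  After 'swap': [2, -9]
  After 'mod': [-7]
  After 'dup': [-7, -7]
  After 'push 1': [-7, -7, 1]
  After 'sub': [-7, -8]
  After 'push -7': [-7, -8, -7]
  After 'push -4': [-7, -8, -7, -4]
Program A final stack: [-7, -8, -7, -4]

Program B trace:
  After 'push -9': [-9]
  After 'dup': [-9, -9]
  After 'drop': [-9]
  After 'push 2': [-9, 2]
  After 'swap': [2, -9]
  After 'mod': [-7]
  After 'dup': [-7, -7]
  After 'push 1': [-7, -7, 1]
  After 'sub': [-7, -8]
  After 'push -7': [-7, -8, -7]
  After 'push -4': [-7, -8, -7, -4]
Program B final stack: [-7, -8, -7, -4]
Same: yes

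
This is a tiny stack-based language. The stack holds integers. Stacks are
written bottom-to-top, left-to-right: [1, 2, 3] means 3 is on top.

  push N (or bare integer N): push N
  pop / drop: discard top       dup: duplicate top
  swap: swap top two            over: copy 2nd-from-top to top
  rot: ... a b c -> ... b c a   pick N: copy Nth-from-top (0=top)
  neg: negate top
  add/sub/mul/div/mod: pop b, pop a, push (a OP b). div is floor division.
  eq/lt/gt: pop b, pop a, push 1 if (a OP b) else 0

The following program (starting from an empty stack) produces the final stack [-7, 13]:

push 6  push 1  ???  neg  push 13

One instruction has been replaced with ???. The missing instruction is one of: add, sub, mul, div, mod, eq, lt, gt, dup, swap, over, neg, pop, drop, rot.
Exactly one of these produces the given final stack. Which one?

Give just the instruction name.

Answer: add

Derivation:
Stack before ???: [6, 1]
Stack after ???:  [7]
The instruction that transforms [6, 1] -> [7] is: add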